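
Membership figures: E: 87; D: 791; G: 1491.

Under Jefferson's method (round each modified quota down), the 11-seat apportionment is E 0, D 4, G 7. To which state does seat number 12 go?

Priority for the next seat is population ÷ (current seats + 1).
Priorities: E 87.000, D 158.200, G 186.375.
Highest priority: G.

G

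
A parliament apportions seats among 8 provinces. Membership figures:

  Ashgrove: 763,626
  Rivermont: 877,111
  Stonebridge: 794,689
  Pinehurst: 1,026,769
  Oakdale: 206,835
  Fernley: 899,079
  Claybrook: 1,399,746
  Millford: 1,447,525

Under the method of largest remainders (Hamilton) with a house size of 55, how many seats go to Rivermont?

The standard divisor is 7415380/55 ≈ 134825.091.
Standard quotas: Ashgrove 5.6638, Rivermont 6.5055, Stonebridge 5.8942, Pinehurst 7.6156, Oakdale 1.5341, Fernley 6.6685, Claybrook 10.3819, Millford 10.7363.
Lower quotas: Ashgrove 5, Rivermont 6, Stonebridge 5, Pinehurst 7, Oakdale 1, Fernley 6, Claybrook 10, Millford 10 (sum 50, leaving 5 seats).
Remainders in descending order: Stonebridge 0.8942, Millford 0.7363, Fernley 0.6685, Ashgrove 0.6638, Pinehurst 0.6156, Oakdale 0.5341, Rivermont 0.5055, Claybrook 0.3819.
The surplus seats go to Stonebridge, Millford, Fernley, Ashgrove, Pinehurst.
Rivermont receives 6.

6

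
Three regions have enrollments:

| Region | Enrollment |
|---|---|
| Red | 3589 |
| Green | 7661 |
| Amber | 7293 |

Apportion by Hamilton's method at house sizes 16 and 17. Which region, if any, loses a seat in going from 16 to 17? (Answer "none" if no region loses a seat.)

none

At 16 seats: Red 3, Green 7, Amber 6.
At 17 seats: Red 3, Green 7, Amber 7.
No region's allocation decreased.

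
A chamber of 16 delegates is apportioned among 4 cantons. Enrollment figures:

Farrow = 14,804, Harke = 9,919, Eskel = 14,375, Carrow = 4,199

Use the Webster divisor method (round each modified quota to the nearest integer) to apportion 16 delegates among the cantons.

Farrow 5, Harke 4, Eskel 5, Carrow 2

Standard divisor 43297/16 ≈ 2706.062; standard quotas: Farrow 5.471, Harke 3.665, Eskel 5.312, Carrow 1.552.
Rounding to the nearest integer gives Farrow 5, Harke 4, Eskel 5, Carrow 2 — total 16, matching the house size, so no adjustment is needed.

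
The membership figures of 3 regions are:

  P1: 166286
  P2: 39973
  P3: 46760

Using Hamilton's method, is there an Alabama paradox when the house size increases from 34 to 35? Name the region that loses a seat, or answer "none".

At 34 seats: P1 22, P2 6, P3 6.
At 35 seats: P1 23, P2 6, P3 6.
No region's allocation decreased.

none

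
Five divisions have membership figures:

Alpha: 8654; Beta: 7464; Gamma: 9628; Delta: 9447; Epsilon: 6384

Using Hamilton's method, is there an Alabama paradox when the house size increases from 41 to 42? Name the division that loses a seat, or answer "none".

none

At 41 seats: Alpha 9, Beta 7, Gamma 10, Delta 9, Epsilon 6.
At 42 seats: Alpha 9, Beta 7, Gamma 10, Delta 10, Epsilon 6.
No division's allocation decreased.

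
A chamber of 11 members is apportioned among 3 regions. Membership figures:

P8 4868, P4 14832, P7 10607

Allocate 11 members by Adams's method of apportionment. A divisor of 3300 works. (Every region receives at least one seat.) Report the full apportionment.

P8 2, P4 5, P7 4

With modified divisor 3300: modified quotas P8 1.475, P4 4.495, P7 3.214.
Rounding up: P8 2, P4 5, P7 4 (total 11).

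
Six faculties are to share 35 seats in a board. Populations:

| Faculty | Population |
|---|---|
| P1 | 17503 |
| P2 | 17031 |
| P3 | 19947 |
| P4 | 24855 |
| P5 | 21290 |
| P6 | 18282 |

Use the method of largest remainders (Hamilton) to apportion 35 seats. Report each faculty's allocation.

Standard divisor: 118908 ÷ 35 ≈ 3397.371.
Standard quotas: P1 5.1519, P2 5.0130, P3 5.8713, P4 7.3160, P5 6.2666, P6 5.3812.
Lower quotas: P1 5, P2 5, P3 5, P4 7, P5 6, P6 5 (sum 33, leaving 2 seats).
Remainders in descending order: P3 0.8713, P6 0.3812, P4 0.3160, P5 0.2666, P1 0.1519, P2 0.0130.
Largest remainders: P3, P6 receive the extra seats.

P1=5, P2=5, P3=6, P4=7, P5=6, P6=6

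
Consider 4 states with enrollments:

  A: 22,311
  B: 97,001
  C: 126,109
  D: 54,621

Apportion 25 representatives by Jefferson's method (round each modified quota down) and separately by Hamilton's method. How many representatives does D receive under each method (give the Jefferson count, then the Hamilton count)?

Jefferson: A 2, B 8, C 11, D 4.
Hamilton: A 2, B 8, C 10, D 5.
D gets 4 under Jefferson and 5 under Hamilton.

4 and 5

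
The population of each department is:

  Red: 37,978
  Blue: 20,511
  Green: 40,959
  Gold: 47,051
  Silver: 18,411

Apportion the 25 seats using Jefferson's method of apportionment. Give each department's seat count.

Red 6, Blue 3, Green 6, Gold 7, Silver 3

Standard divisor 164910/25 ≈ 6596.4; standard quotas: Red 5.757, Blue 3.109, Green 6.209, Gold 7.133, Silver 2.791.
Rounding down gives 5, 3, 6, 7, 2 = 23 seats, so the divisor must be adjusted.
With modified divisor 6000: modified quotas Red 6.330, Blue 3.418, Green 6.827, Gold 7.842, Silver 3.068.
Rounding down: Red 6, Blue 3, Green 6, Gold 7, Silver 3 (total 25).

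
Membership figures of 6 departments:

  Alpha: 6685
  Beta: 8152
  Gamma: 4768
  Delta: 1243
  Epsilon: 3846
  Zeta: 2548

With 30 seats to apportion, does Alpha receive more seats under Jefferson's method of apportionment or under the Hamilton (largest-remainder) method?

Jefferson: Alpha 8, Beta 9, Gamma 5, Delta 1, Epsilon 4, Zeta 3.
Hamilton: Alpha 7, Beta 9, Gamma 5, Delta 2, Epsilon 4, Zeta 3.
Alpha gets 8 under Jefferson and 7 under Hamilton.

Jefferson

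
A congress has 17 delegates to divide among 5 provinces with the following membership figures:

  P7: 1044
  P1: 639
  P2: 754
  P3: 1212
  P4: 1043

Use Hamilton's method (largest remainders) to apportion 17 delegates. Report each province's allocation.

The standard divisor is 4692/17 = 276.
Standard quotas: P7 3.783, P1 2.315, P2 2.732, P3 4.391, P4 3.779.
Lower quotas: P7 3, P1 2, P2 2, P3 4, P4 3 (sum 14, leaving 3 seats).
Remainders in descending order: P7 0.783, P4 0.779, P2 0.732, P3 0.391, P1 0.315.
Largest remainders: P7, P4, P2 receive the extra seats.

P7 4, P1 2, P2 3, P3 4, P4 4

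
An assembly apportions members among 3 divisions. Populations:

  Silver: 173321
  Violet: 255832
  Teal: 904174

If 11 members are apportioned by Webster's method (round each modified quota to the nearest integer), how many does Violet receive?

Standard divisor 1333327/11 ≈ 121211.545; standard quotas: Silver 1.430, Violet 2.111, Teal 7.459.
Rounding to the nearest integer gives 1, 2, 7 = 10 seats, so the divisor must be adjusted.
With modified divisor 118100: modified quotas Silver 1.468, Violet 2.166, Teal 7.656.
Rounding to the nearest integer: Silver 1, Violet 2, Teal 8 (total 11).
Violet receives 2.

2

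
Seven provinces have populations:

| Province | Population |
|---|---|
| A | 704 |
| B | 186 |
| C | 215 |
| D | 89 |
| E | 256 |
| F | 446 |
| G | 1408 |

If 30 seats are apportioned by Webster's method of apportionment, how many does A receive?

6

Standard divisor 3304/30 ≈ 110.133; standard quotas: A 6.392, B 1.689, C 1.952, D 0.808, E 2.324, F 4.050, G 12.785.
Rounding to the nearest integer gives A 6, B 2, C 2, D 1, E 2, F 4, G 13 — total 30, matching the house size, so no adjustment is needed.
A receives 6.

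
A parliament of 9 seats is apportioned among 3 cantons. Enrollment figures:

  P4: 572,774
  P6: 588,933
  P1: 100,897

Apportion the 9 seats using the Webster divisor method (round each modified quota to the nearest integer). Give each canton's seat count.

Standard divisor 1262604/9 ≈ 140289.333; standard quotas: P4 4.083, P6 4.198, P1 0.719.
Rounding to the nearest integer gives P4 4, P6 4, P1 1 — total 9, matching the house size, so no adjustment is needed.

P4 4, P6 4, P1 1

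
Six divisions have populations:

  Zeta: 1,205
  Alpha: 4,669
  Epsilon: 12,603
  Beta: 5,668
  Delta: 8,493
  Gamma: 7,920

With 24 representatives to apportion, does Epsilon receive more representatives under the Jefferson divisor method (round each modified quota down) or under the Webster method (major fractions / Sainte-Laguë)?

Jefferson

Jefferson: Zeta 0, Alpha 3, Epsilon 8, Beta 3, Delta 5, Gamma 5.
Webster: Zeta 1, Alpha 3, Epsilon 7, Beta 3, Delta 5, Gamma 5.
Epsilon gets 8 under Jefferson and 7 under Webster.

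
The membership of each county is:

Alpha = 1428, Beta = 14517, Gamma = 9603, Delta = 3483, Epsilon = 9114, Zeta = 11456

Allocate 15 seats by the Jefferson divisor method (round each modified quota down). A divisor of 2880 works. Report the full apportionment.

Alpha 0; Beta 5; Gamma 3; Delta 1; Epsilon 3; Zeta 3

With modified divisor 2880: modified quotas Alpha 0.496, Beta 5.041, Gamma 3.334, Delta 1.209, Epsilon 3.165, Zeta 3.978.
Rounding down: Alpha 0, Beta 5, Gamma 3, Delta 1, Epsilon 3, Zeta 3 (total 15).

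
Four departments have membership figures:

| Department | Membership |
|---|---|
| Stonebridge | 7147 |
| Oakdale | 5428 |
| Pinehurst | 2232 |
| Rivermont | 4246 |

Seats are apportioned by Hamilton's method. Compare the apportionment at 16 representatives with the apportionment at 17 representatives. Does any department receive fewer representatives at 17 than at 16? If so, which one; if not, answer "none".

none

At 16 seats: Stonebridge 6, Oakdale 4, Pinehurst 2, Rivermont 4.
At 17 seats: Stonebridge 6, Oakdale 5, Pinehurst 2, Rivermont 4.
No department's allocation decreased.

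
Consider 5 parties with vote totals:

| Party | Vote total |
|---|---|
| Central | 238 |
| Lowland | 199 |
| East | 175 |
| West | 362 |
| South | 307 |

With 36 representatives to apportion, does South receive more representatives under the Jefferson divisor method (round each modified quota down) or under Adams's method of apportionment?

Jefferson

Jefferson: Central 7, Lowland 5, East 5, West 10, South 9.
Adams: Central 7, Lowland 6, East 5, West 10, South 8.
South gets 9 under Jefferson and 8 under Adams.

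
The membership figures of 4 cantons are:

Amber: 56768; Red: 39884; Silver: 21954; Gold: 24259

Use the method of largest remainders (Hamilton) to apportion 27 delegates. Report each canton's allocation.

Amber: 11, Red: 7, Silver: 4, Gold: 5

Standard divisor: 142865 ÷ 27 ≈ 5291.296.
Standard quotas: Amber 10.7286, Red 7.5377, Silver 4.1491, Gold 4.5847.
Lower quotas: Amber 10, Red 7, Silver 4, Gold 4 (sum 25, leaving 2 seats).
Remainders in descending order: Amber 0.7286, Gold 0.5847, Red 0.5377, Silver 0.1491.
The surplus seats go to Amber, Gold.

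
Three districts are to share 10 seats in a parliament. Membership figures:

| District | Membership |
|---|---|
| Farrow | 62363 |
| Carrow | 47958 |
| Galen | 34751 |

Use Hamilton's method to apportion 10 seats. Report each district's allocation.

The standard divisor is 145072/10 ≈ 14507.2.
Standard quotas: Farrow 4.2988, Carrow 3.3058, Galen 2.3954.
Lower quotas: Farrow 4, Carrow 3, Galen 2 (sum 9, leaving 1 seat).
Remainders in descending order: Galen 0.3954, Carrow 0.3058, Farrow 0.2988.
The surplus seat goes to Galen.

Farrow=4, Carrow=3, Galen=3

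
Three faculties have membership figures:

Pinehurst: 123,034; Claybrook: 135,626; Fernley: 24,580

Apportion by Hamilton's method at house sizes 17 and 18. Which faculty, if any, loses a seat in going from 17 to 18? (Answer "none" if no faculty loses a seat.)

Fernley

At 17 seats: Pinehurst 7, Claybrook 8, Fernley 2.
At 18 seats: Pinehurst 8, Claybrook 9, Fernley 1.
Fernley drops from 2 to 1.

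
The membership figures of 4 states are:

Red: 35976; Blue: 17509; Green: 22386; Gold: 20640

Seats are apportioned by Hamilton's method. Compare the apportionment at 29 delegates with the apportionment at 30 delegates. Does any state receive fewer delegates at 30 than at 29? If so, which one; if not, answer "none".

none

At 29 seats: Red 11, Blue 5, Green 7, Gold 6.
At 30 seats: Red 11, Blue 6, Green 7, Gold 6.
No state's allocation decreased.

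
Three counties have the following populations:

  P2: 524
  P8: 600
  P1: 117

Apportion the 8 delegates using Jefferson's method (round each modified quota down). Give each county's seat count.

Standard divisor 1241/8 ≈ 155.125; standard quotas: P2 3.378, P8 3.868, P1 0.754.
Rounding down gives 3, 3, 0 = 6 seats, so the divisor must be adjusted.
With modified divisor 130: modified quotas P2 4.031, P8 4.615, P1 0.900.
Rounding down: P2 4, P8 4, P1 0 (total 8).

P2=4, P8=4, P1=0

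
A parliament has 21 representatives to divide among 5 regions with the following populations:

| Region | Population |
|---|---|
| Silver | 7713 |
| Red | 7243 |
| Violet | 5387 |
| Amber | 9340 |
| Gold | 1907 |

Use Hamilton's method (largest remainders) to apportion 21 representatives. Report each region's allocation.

The standard divisor is 31590/21 ≈ 1504.286.
Standard quotas: Silver 5.1274, Red 4.8149, Violet 3.5811, Amber 6.2089, Gold 1.2677.
Lower quotas: Silver 5, Red 4, Violet 3, Amber 6, Gold 1 (sum 19, leaving 2 seats).
Remainders in descending order: Red 0.8149, Violet 0.5811, Gold 0.2677, Amber 0.2089, Silver 0.1274.
Largest remainders: Red, Violet receive the extra seats.

Silver=5, Red=5, Violet=4, Amber=6, Gold=1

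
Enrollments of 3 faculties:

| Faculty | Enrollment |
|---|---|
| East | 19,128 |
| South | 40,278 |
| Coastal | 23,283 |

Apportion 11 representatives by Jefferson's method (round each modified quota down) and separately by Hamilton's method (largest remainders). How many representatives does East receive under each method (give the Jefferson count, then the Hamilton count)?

Jefferson: East 2, South 6, Coastal 3.
Hamilton: East 3, South 5, Coastal 3.
East gets 2 under Jefferson and 3 under Hamilton.

2 and 3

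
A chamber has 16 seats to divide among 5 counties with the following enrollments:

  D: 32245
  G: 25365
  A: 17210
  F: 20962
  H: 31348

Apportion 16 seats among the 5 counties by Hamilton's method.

Standard divisor: 127130 ÷ 16 ≈ 7945.625.
Standard quotas: D 4.0582, G 3.1923, A 2.1660, F 2.6382, H 3.9453.
Lower quotas: D 4, G 3, A 2, F 2, H 3 (sum 14, leaving 2 seats).
Remainders in descending order: H 0.9453, F 0.6382, G 0.1923, A 0.1660, D 0.0582.
The surplus seats go to H, F.

D 4, G 3, A 2, F 3, H 4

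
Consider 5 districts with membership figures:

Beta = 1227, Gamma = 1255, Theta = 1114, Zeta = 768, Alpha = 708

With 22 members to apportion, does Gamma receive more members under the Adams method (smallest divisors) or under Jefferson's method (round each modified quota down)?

Jefferson

Adams: Beta 5, Gamma 5, Theta 5, Zeta 4, Alpha 3.
Jefferson: Beta 5, Gamma 6, Theta 5, Zeta 3, Alpha 3.
Gamma gets 5 under Adams and 6 under Jefferson.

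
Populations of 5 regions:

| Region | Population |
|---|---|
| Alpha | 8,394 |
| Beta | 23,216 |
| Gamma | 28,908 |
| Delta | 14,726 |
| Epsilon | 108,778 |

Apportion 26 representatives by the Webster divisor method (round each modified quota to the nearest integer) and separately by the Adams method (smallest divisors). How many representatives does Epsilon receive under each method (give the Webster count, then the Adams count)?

16 and 15

Webster: Alpha 1, Beta 3, Gamma 4, Delta 2, Epsilon 16.
Adams: Alpha 2, Beta 3, Gamma 4, Delta 2, Epsilon 15.
Epsilon gets 16 under Webster and 15 under Adams.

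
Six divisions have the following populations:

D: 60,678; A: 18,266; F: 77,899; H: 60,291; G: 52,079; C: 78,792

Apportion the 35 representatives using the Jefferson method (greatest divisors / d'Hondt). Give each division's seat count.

Standard divisor 348005/35 ≈ 9943; standard quotas: D 6.103, A 1.837, F 7.835, H 6.064, G 5.238, C 7.924.
Rounding down gives 6, 1, 7, 6, 5, 7 = 32 seats, so the divisor must be adjusted.
With modified divisor 8900: modified quotas D 6.818, A 2.052, F 8.753, H 6.774, G 5.852, C 8.853.
Rounding down: D 6, A 2, F 8, H 6, G 5, C 8 (total 35).

D=6, A=2, F=8, H=6, G=5, C=8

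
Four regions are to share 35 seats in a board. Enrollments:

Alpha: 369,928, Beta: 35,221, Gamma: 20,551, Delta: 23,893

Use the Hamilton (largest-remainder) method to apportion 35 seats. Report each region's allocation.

Alpha=29, Beta=3, Gamma=1, Delta=2

Standard divisor: 449593 ÷ 35 ≈ 12845.514.
Standard quotas: Alpha 28.7982, Beta 2.7419, Gamma 1.5999, Delta 1.8600.
Lower quotas: Alpha 28, Beta 2, Gamma 1, Delta 1 (sum 32, leaving 3 seats).
Remainders in descending order: Delta 0.8600, Alpha 0.7982, Beta 0.7419, Gamma 0.5999.
Largest remainders: Delta, Alpha, Beta receive the extra seats.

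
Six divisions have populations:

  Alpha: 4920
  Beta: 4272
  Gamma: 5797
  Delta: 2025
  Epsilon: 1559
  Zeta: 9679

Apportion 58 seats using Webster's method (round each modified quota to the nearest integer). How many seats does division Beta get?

9

Standard divisor 28252/58 ≈ 487.103; standard quotas: Alpha 10.101, Beta 8.770, Gamma 11.901, Delta 4.157, Epsilon 3.201, Zeta 19.871.
Rounding to the nearest integer gives Alpha 10, Beta 9, Gamma 12, Delta 4, Epsilon 3, Zeta 20 — total 58, matching the house size, so no adjustment is needed.
Beta receives 9.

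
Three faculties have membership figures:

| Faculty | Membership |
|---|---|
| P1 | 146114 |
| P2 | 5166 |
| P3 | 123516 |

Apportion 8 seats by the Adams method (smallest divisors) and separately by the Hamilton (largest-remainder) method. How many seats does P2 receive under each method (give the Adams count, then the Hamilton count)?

Adams: P1 4, P2 1, P3 3.
Hamilton: P1 4, P2 0, P3 4.
P2 gets 1 under Adams and 0 under Hamilton.

1 and 0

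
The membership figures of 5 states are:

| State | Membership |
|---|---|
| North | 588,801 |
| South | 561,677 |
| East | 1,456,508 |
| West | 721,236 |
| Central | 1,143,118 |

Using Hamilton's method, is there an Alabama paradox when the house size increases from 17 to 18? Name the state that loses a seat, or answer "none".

none

At 17 seats: North 2, South 2, East 6, West 3, Central 4.
At 18 seats: North 2, South 2, East 6, West 3, Central 5.
No state's allocation decreased.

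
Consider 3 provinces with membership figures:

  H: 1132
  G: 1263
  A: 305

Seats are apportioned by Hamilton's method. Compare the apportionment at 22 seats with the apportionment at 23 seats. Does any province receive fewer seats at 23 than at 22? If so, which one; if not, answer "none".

A

At 22 seats: H 9, G 10, A 3.
At 23 seats: H 10, G 11, A 2.
A drops from 3 to 2.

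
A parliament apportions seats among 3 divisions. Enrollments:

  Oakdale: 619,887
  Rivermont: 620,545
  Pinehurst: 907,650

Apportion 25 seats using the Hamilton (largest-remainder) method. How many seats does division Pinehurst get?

Standard divisor: 2148082 ÷ 25 ≈ 85923.28.
Standard quotas: Oakdale 7.2144, Rivermont 7.2221, Pinehurst 10.5635.
Lower quotas: Oakdale 7, Rivermont 7, Pinehurst 10 (sum 24, leaving 1 seat).
Remainders in descending order: Pinehurst 0.5635, Rivermont 0.2221, Oakdale 0.2144.
The surplus seat goes to Pinehurst.
Pinehurst receives 11.

11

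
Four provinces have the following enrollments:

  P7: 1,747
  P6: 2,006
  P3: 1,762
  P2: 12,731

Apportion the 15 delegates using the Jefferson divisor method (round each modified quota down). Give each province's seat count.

Standard divisor 18246/15 ≈ 1216.4; standard quotas: P7 1.436, P6 1.649, P3 1.449, P2 10.466.
Rounding down gives 1, 1, 1, 10 = 13 seats, so the divisor must be adjusted.
With modified divisor 1030: modified quotas P7 1.696, P6 1.948, P3 1.711, P2 12.360.
Rounding down: P7 1, P6 1, P3 1, P2 12 (total 15).

P7 1, P6 1, P3 1, P2 12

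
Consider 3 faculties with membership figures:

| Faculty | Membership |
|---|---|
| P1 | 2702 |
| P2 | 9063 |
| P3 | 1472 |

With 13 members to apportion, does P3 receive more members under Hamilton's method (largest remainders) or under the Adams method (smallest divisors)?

Hamilton: P1 3, P2 9, P3 1.
Adams: P1 3, P2 8, P3 2.
P3 gets 1 under Hamilton and 2 under Adams.

Adams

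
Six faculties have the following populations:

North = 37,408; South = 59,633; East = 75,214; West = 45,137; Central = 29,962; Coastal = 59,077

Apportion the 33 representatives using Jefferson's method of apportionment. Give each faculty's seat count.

North: 4; South: 7; East: 8; West: 5; Central: 3; Coastal: 6

Standard divisor 306431/33 ≈ 9285.788; standard quotas: North 4.029, South 6.422, East 8.100, West 4.861, Central 3.227, Coastal 6.362.
Rounding down gives 4, 6, 8, 4, 3, 6 = 31 seats, so the divisor must be adjusted.
With modified divisor 8480: modified quotas North 4.411, South 7.032, East 8.870, West 5.323, Central 3.533, Coastal 6.967.
Rounding down: North 4, South 7, East 8, West 5, Central 3, Coastal 6 (total 33).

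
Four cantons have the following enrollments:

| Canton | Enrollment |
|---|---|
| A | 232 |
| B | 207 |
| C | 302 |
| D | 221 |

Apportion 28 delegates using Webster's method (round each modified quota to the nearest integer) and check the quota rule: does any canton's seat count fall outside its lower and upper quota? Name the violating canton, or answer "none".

Standard quotas: A 6.753, B 6.025, C 8.790, D 6.432.
Webster allocation: A 7, B 6, C 9, D 6.
Every allocation lies between the lower and upper quota.

none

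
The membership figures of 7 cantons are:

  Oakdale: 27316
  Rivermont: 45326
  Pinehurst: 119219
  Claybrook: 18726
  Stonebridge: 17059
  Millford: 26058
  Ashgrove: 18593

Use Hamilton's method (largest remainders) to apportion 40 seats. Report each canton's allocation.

Standard divisor: 272297 ÷ 40 ≈ 6807.425.
Standard quotas: Oakdale 4.0127, Rivermont 6.6583, Pinehurst 17.5131, Claybrook 2.7508, Stonebridge 2.5059, Millford 3.8279, Ashgrove 2.7313.
Lower quotas: Oakdale 4, Rivermont 6, Pinehurst 17, Claybrook 2, Stonebridge 2, Millford 3, Ashgrove 2 (sum 36, leaving 4 seats).
Remainders in descending order: Millford 0.8279, Claybrook 0.7508, Ashgrove 0.7313, Rivermont 0.6583, Pinehurst 0.5131, Stonebridge 0.5059, Oakdale 0.0127.
The surplus seats go to Millford, Claybrook, Ashgrove, Rivermont.

Oakdale: 4, Rivermont: 7, Pinehurst: 17, Claybrook: 3, Stonebridge: 2, Millford: 4, Ashgrove: 3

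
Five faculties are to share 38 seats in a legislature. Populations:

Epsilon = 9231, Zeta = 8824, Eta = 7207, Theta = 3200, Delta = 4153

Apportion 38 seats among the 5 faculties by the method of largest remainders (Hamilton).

Epsilon: 11; Zeta: 10; Eta: 8; Theta: 4; Delta: 5

Total 32615; standard divisor 32615/38 ≈ 858.289.
Standard quotas: Epsilon 10.7551, Zeta 10.2809, Eta 8.3969, Theta 3.7283, Delta 4.8387.
Lower quotas: Epsilon 10, Zeta 10, Eta 8, Theta 3, Delta 4 (sum 35, leaving 3 seats).
Remainders in descending order: Delta 0.8387, Epsilon 0.7551, Theta 0.7283, Eta 0.3969, Zeta 0.2809.
Largest remainders: Delta, Epsilon, Theta receive the extra seats.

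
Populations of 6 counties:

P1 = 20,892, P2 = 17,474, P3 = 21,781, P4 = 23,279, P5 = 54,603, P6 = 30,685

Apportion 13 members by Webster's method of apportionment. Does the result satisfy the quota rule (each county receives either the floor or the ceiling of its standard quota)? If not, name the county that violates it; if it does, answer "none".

Standard quotas: P1 1.610, P2 1.346, P3 1.678, P4 1.794, P5 4.207, P6 2.364.
Webster allocation: P1 2, P2 1, P3 2, P4 2, P5 4, P6 2.
Every allocation lies between the lower and upper quota.

none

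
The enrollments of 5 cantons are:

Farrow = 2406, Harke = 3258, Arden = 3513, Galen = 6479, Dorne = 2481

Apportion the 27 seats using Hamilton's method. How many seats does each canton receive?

Total 18137; standard divisor 18137/27 ≈ 671.741.
Standard quotas: Farrow 3.5817, Harke 4.8501, Arden 5.2297, Galen 9.6451, Dorne 3.6934.
Lower quotas: Farrow 3, Harke 4, Arden 5, Galen 9, Dorne 3 (sum 24, leaving 3 seats).
Remainders in descending order: Harke 0.8501, Dorne 0.6934, Galen 0.6451, Farrow 0.5817, Arden 0.2297.
The surplus seats go to Harke, Dorne, Galen.

Farrow 3, Harke 5, Arden 5, Galen 10, Dorne 4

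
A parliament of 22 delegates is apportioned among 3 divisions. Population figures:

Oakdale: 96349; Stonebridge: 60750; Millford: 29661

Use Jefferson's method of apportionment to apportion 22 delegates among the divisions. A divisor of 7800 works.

Oakdale 12, Stonebridge 7, Millford 3

With modified divisor 7800: modified quotas Oakdale 12.352, Stonebridge 7.788, Millford 3.803.
Rounding down: Oakdale 12, Stonebridge 7, Millford 3 (total 22).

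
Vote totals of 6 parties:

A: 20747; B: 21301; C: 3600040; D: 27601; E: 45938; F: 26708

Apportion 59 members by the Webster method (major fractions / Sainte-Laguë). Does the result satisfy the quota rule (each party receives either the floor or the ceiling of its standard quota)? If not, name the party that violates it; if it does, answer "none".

C

Standard quotas: A 0.327, B 0.336, C 56.757, D 0.435, E 0.724, F 0.421.
Webster allocation: A 0, B 0, C 58, D 0, E 1, F 0.
C has quota 56.757 (lower 56, upper 57) but receives 58 — outside the quota interval.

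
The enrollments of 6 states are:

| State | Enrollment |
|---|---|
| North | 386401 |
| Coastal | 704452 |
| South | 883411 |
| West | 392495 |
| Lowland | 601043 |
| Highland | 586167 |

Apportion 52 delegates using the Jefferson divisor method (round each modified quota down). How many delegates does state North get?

Standard divisor 3553969/52 ≈ 68345.558; standard quotas: North 5.654, Coastal 10.307, South 12.926, West 5.743, Lowland 8.794, Highland 8.577.
Rounding down gives 5, 10, 12, 5, 8, 8 = 48 seats, so the divisor must be adjusted.
With modified divisor 64800: modified quotas North 5.963, Coastal 10.871, South 13.633, West 6.057, Lowland 9.275, Highland 9.046.
Rounding down: North 5, Coastal 10, South 13, West 6, Lowland 9, Highland 9 (total 52).
North receives 5.

5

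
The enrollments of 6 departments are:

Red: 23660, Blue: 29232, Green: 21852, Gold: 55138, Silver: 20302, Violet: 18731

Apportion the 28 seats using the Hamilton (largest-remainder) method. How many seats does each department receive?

Red 4; Blue 5; Green 4; Gold 9; Silver 3; Violet 3

The standard divisor is 168915/28 ≈ 6032.679.
Standard quotas: Red 3.9220, Blue 4.8456, Green 3.6223, Gold 9.1399, Silver 3.3653, Violet 3.1049.
Lower quotas: Red 3, Blue 4, Green 3, Gold 9, Silver 3, Violet 3 (sum 25, leaving 3 seats).
Remainders in descending order: Red 0.9220, Blue 0.8456, Green 0.6223, Silver 0.3653, Gold 0.1399, Violet 0.1049.
Largest remainders: Red, Blue, Green receive the extra seats.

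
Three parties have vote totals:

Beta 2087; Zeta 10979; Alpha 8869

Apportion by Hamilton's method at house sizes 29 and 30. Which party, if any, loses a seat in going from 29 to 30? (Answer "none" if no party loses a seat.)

none

At 29 seats: Beta 3, Zeta 14, Alpha 12.
At 30 seats: Beta 3, Zeta 15, Alpha 12.
No party's allocation decreased.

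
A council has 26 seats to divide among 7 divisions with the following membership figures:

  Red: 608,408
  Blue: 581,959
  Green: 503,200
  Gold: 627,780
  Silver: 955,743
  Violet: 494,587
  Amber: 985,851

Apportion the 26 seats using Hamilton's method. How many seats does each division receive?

Total 4757528; standard divisor 4757528/26 ≈ 182981.846.
Standard quotas: Red 3.3250, Blue 3.1804, Green 2.7500, Gold 3.4308, Silver 5.2232, Violet 2.7029, Amber 5.3877.
Lower quotas: Red 3, Blue 3, Green 2, Gold 3, Silver 5, Violet 2, Amber 5 (sum 23, leaving 3 seats).
Remainders in descending order: Green 0.7500, Violet 0.7029, Gold 0.4308, Amber 0.3877, Red 0.3250, Silver 0.2232, Blue 0.1804.
The surplus seats go to Green, Violet, Gold.

Red 3; Blue 3; Green 3; Gold 4; Silver 5; Violet 3; Amber 5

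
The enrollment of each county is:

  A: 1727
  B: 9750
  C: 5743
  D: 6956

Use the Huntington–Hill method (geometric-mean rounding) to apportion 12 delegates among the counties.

With divisor 2094: modified quotas A 0.825, B 4.656, C 2.743, D 3.322.
Geometric-mean thresholds: A (min 1), B √(4·5)=4.472, C √(2·3)=2.449, D √(3·4)=3.464.
Each quota rounded against its threshold gives A 1, B 5, C 3, D 3 (total 12).

A: 1; B: 5; C: 3; D: 3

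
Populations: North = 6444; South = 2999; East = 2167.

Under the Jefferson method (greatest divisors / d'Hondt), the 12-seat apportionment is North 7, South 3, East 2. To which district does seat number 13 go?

Priority for the next seat is population ÷ (current seats + 1).
Priorities: North 805.500, South 749.750, East 722.333.
Highest priority: North.

North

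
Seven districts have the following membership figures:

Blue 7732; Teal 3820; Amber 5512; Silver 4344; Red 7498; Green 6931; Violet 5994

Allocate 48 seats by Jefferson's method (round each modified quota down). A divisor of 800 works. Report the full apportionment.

Blue 9, Teal 4, Amber 6, Silver 5, Red 9, Green 8, Violet 7

With modified divisor 800: modified quotas Blue 9.665, Teal 4.775, Amber 6.890, Silver 5.430, Red 9.373, Green 8.664, Violet 7.492.
Rounding down: Blue 9, Teal 4, Amber 6, Silver 5, Red 9, Green 8, Violet 7 (total 48).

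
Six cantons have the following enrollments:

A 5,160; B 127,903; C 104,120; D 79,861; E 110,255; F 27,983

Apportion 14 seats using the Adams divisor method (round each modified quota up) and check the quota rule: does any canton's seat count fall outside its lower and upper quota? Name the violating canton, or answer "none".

Standard quotas: A 0.159, B 3.933, C 3.202, D 2.456, E 3.390, F 0.860.
Adams allocation: A 1, B 4, C 3, D 2, E 3, F 1.
Every allocation lies between the lower and upper quota.

none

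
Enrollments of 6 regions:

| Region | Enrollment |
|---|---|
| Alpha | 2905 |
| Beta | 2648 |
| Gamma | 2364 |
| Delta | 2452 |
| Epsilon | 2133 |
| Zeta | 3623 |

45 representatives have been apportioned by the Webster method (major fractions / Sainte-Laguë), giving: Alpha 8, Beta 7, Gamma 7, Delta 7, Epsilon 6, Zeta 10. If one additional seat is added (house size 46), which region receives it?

Priority for the next seat is population ÷ (current seats + 0.5).
Priorities: Alpha 341.765, Beta 353.067, Gamma 315.200, Delta 326.933, Epsilon 328.154, Zeta 345.048.
Highest priority: Beta.

Beta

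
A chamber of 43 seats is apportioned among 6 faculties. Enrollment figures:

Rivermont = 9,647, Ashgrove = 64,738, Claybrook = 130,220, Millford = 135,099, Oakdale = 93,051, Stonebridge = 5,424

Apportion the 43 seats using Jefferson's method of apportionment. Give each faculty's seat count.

Rivermont 1; Ashgrove 6; Claybrook 13; Millford 14; Oakdale 9; Stonebridge 0

Standard divisor 438179/43 ≈ 10190.209; standard quotas: Rivermont 0.947, Ashgrove 6.353, Claybrook 12.779, Millford 13.258, Oakdale 9.131, Stonebridge 0.532.
Rounding down gives 0, 6, 12, 13, 9, 0 = 40 seats, so the divisor must be adjusted.
With modified divisor 9407.67: modified quotas Rivermont 1.025, Ashgrove 6.881, Claybrook 13.842, Millford 14.361, Oakdale 9.891, Stonebridge 0.577.
Rounding down: Rivermont 1, Ashgrove 6, Claybrook 13, Millford 14, Oakdale 9, Stonebridge 0 (total 43).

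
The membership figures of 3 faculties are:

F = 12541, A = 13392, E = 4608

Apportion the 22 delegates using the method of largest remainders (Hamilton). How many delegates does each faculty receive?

F 9, A 10, E 3

Standard divisor: 30541 ÷ 22 ≈ 1388.227.
Standard quotas: F 9.0338, A 9.6468, E 3.3193.
Lower quotas: F 9, A 9, E 3 (sum 21, leaving 1 seat).
Remainders in descending order: A 0.6468, E 0.3193, F 0.0338.
The surplus seat goes to A.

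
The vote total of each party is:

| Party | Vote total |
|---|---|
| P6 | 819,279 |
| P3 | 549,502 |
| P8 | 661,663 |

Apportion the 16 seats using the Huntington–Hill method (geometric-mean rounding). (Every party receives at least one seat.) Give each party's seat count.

P6 7; P3 4; P8 5

With divisor 124645: modified quotas P6 6.573, P3 4.409, P8 5.308.
Geometric-mean thresholds: P6 √(6·7)=6.481, P3 √(4·5)=4.472, P8 √(5·6)=5.477.
Each quota rounded against its threshold gives P6 7, P3 4, P8 5 (total 16).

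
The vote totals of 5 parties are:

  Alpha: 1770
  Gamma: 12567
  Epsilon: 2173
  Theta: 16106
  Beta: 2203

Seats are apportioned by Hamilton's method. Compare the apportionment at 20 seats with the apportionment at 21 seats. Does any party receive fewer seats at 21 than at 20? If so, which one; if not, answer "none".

Beta

At 20 seats: Alpha 1, Gamma 7, Epsilon 1, Theta 9, Beta 2.
At 21 seats: Alpha 1, Gamma 8, Epsilon 1, Theta 10, Beta 1.
Beta drops from 2 to 1.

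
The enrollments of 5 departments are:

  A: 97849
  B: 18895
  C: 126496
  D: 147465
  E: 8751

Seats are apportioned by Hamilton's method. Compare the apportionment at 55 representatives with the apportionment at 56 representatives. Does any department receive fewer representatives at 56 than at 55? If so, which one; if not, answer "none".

At 55 seats: A 14, B 3, C 17, D 20, E 1.
At 56 seats: A 14, B 2, C 18, D 21, E 1.
B drops from 3 to 2.

B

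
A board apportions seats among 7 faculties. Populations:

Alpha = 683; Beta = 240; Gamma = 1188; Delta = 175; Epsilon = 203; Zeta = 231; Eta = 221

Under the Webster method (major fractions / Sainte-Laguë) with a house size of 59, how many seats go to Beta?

Standard divisor 2941/59 ≈ 49.847; standard quotas: Alpha 13.702, Beta 4.815, Gamma 23.833, Delta 3.511, Epsilon 4.072, Zeta 4.634, Eta 4.434.
Rounding to the nearest integer gives 14, 5, 24, 4, 4, 5, 4 = 60 seats, so the divisor must be adjusted.
With modified divisor 50.3: modified quotas Alpha 13.579, Beta 4.771, Gamma 23.618, Delta 3.479, Epsilon 4.036, Zeta 4.592, Eta 4.394.
Rounding to the nearest integer: Alpha 14, Beta 5, Gamma 24, Delta 3, Epsilon 4, Zeta 5, Eta 4 (total 59).
Beta receives 5.

5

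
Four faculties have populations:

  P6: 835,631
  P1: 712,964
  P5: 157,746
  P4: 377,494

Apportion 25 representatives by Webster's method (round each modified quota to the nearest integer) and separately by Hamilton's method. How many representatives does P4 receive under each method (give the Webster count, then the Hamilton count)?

Webster: P6 10, P1 8, P5 2, P4 5.
Hamilton: P6 10, P1 9, P5 2, P4 4.
P4 gets 5 under Webster and 4 under Hamilton.

5 and 4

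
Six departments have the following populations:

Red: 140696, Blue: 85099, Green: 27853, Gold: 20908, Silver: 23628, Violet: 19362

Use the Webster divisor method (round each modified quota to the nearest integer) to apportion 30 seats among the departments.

Standard divisor 317546/30 ≈ 10584.867; standard quotas: Red 13.292, Blue 8.040, Green 2.631, Gold 1.975, Silver 2.232, Violet 1.829.
Rounding to the nearest integer gives Red 13, Blue 8, Green 3, Gold 2, Silver 2, Violet 2 — total 30, matching the house size, so no adjustment is needed.

Red=13, Blue=8, Green=3, Gold=2, Silver=2, Violet=2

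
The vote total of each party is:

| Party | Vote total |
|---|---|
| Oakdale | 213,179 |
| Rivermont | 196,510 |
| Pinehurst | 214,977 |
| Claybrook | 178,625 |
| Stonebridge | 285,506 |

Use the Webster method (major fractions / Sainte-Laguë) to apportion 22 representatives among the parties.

Standard divisor 1088797/22 ≈ 49490.773; standard quotas: Oakdale 4.307, Rivermont 3.971, Pinehurst 4.344, Claybrook 3.609, Stonebridge 5.769.
Rounding to the nearest integer gives Oakdale 4, Rivermont 4, Pinehurst 4, Claybrook 4, Stonebridge 6 — total 22, matching the house size, so no adjustment is needed.

Oakdale=4, Rivermont=4, Pinehurst=4, Claybrook=4, Stonebridge=6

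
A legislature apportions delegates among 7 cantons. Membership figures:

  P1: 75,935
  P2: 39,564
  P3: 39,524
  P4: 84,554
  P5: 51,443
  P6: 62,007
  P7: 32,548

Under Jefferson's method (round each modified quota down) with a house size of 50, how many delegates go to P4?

Standard divisor 385575/50 ≈ 7711.5; standard quotas: P1 9.847, P2 5.131, P3 5.125, P4 10.965, P5 6.671, P6 8.041, P7 4.221.
Rounding down gives 9, 5, 5, 10, 6, 8, 4 = 47 seats, so the divisor must be adjusted.
With modified divisor 7200: modified quotas P1 10.547, P2 5.495, P3 5.489, P4 11.744, P5 7.145, P6 8.612, P7 4.521.
Rounding down: P1 10, P2 5, P3 5, P4 11, P5 7, P6 8, P7 4 (total 50).
P4 receives 11.

11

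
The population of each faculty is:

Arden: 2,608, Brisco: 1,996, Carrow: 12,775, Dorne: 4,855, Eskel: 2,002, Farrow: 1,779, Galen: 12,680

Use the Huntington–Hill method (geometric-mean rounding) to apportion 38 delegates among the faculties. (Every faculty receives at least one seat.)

With divisor 1044: modified quotas Arden 2.498, Brisco 1.912, Carrow 12.237, Dorne 4.650, Eskel 1.918, Farrow 1.704, Galen 12.146.
Geometric-mean thresholds: Arden √(2·3)=2.449, Brisco √(1·2)=1.414, Carrow √(12·13)=12.490, Dorne √(4·5)=4.472, Eskel √(1·2)=1.414, Farrow √(1·2)=1.414, Galen √(12·13)=12.490.
Each quota rounded against its threshold gives Arden 3, Brisco 2, Carrow 12, Dorne 5, Eskel 2, Farrow 2, Galen 12 (total 38).

Arden 3; Brisco 2; Carrow 12; Dorne 5; Eskel 2; Farrow 2; Galen 12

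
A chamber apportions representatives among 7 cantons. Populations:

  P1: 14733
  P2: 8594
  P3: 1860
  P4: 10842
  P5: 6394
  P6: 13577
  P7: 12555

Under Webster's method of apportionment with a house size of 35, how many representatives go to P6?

7

Standard divisor 68555/35 ≈ 1958.714; standard quotas: P1 7.522, P2 4.388, P3 0.950, P4 5.535, P5 3.264, P6 6.932, P7 6.410.
Rounding to the nearest integer gives P1 8, P2 4, P3 1, P4 6, P5 3, P6 7, P7 6 — total 35, matching the house size, so no adjustment is needed.
P6 receives 7.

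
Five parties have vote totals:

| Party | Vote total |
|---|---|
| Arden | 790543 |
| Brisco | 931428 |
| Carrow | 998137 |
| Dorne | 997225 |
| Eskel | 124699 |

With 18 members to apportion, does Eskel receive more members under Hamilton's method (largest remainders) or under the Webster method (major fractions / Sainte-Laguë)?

Webster

Hamilton: Arden 4, Brisco 4, Carrow 5, Dorne 5, Eskel 0.
Webster: Arden 4, Brisco 4, Carrow 5, Dorne 4, Eskel 1.
Eskel gets 0 under Hamilton and 1 under Webster.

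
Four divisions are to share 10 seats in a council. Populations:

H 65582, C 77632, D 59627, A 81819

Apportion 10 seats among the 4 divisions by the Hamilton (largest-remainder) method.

H 2; C 3; D 2; A 3

The standard divisor is 284660/10 = 28466.
Standard quotas: H 2.3039, C 2.7272, D 2.0947, A 2.8743.
Lower quotas: H 2, C 2, D 2, A 2 (sum 8, leaving 2 seats).
Remainders in descending order: A 0.8743, C 0.7272, H 0.3039, D 0.0947.
The surplus seats go to A, C.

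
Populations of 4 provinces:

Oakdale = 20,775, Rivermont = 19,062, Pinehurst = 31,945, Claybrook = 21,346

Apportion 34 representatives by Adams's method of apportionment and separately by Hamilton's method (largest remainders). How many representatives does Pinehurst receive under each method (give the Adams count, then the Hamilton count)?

Adams: Oakdale 8, Rivermont 7, Pinehurst 11, Claybrook 8.
Hamilton: Oakdale 7, Rivermont 7, Pinehurst 12, Claybrook 8.
Pinehurst gets 11 under Adams and 12 under Hamilton.

11 and 12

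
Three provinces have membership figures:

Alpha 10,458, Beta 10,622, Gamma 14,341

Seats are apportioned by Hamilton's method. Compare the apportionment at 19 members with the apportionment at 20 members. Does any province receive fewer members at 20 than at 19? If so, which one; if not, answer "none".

At 19 seats: Alpha 5, Beta 6, Gamma 8.
At 20 seats: Alpha 6, Beta 6, Gamma 8.
No province's allocation decreased.

none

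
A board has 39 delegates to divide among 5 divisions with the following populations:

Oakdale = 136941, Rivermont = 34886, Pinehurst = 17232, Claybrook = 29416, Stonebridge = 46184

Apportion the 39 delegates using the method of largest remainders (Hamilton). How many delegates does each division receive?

Standard divisor: 264659 ÷ 39 ≈ 6786.128.
Standard quotas: Oakdale 20.1795, Rivermont 5.1408, Pinehurst 2.5393, Claybrook 4.3347, Stonebridge 6.8056.
Lower quotas: Oakdale 20, Rivermont 5, Pinehurst 2, Claybrook 4, Stonebridge 6 (sum 37, leaving 2 seats).
Remainders in descending order: Stonebridge 0.8056, Pinehurst 0.5393, Claybrook 0.3347, Oakdale 0.1795, Rivermont 0.1408.
The surplus seats go to Stonebridge, Pinehurst.

Oakdale 20, Rivermont 5, Pinehurst 3, Claybrook 4, Stonebridge 7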